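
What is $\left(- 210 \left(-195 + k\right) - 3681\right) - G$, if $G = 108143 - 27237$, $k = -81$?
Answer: $-26627$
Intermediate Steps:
$G = 80906$
$\left(- 210 \left(-195 + k\right) - 3681\right) - G = \left(- 210 \left(-195 - 81\right) - 3681\right) - 80906 = \left(\left(-210\right) \left(-276\right) - 3681\right) - 80906 = \left(57960 - 3681\right) - 80906 = 54279 - 80906 = -26627$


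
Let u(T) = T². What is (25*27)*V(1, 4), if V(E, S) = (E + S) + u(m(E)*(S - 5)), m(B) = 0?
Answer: 3375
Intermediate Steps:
V(E, S) = E + S (V(E, S) = (E + S) + (0*(S - 5))² = (E + S) + (0*(-5 + S))² = (E + S) + 0² = (E + S) + 0 = E + S)
(25*27)*V(1, 4) = (25*27)*(1 + 4) = 675*5 = 3375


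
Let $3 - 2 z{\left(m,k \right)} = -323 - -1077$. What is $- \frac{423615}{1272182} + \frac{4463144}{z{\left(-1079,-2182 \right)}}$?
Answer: $- \frac{11356181055281}{955408682} \approx -11886.0$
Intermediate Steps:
$z{\left(m,k \right)} = - \frac{751}{2}$ ($z{\left(m,k \right)} = \frac{3}{2} - \frac{-323 - -1077}{2} = \frac{3}{2} - \frac{-323 + 1077}{2} = \frac{3}{2} - 377 = - \frac{751}{2}$)
$- \frac{423615}{1272182} + \frac{4463144}{z{\left(-1079,-2182 \right)}} = - \frac{423615}{1272182} + \frac{4463144}{- \frac{751}{2}} = \left(-423615\right) \frac{1}{1272182} + 4463144 \left(- \frac{2}{751}\right) = - \frac{423615}{1272182} - \frac{8926288}{751} = - \frac{11356181055281}{955408682}$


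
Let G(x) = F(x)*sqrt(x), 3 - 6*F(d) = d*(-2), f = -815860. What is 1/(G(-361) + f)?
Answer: -81360/66378886561 + 4314*I/1261198844659 ≈ -1.2257e-6 + 3.4206e-9*I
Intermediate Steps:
F(d) = 1/2 + d/3 (F(d) = 1/2 - d*(-2)/6 = 1/2 - (-1)*d/3 = 1/2 + d/3)
G(x) = sqrt(x)*(1/2 + x/3) (G(x) = (1/2 + x/3)*sqrt(x) = sqrt(x)*(1/2 + x/3))
1/(G(-361) + f) = 1/(sqrt(-361)*(3 + 2*(-361))/6 - 815860) = 1/((19*I)*(3 - 722)/6 - 815860) = 1/((1/6)*(19*I)*(-719) - 815860) = 1/(-13661*I/6 - 815860) = 1/(-815860 - 13661*I/6) = 36*(-815860 + 13661*I/6)/23962778048521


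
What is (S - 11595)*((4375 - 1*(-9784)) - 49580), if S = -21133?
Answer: 1159258488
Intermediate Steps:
(S - 11595)*((4375 - 1*(-9784)) - 49580) = (-21133 - 11595)*((4375 - 1*(-9784)) - 49580) = -32728*((4375 + 9784) - 49580) = -32728*(14159 - 49580) = -32728*(-35421) = 1159258488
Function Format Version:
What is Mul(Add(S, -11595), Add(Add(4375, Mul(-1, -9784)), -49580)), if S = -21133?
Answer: 1159258488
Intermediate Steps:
Mul(Add(S, -11595), Add(Add(4375, Mul(-1, -9784)), -49580)) = Mul(Add(-21133, -11595), Add(Add(4375, Mul(-1, -9784)), -49580)) = Mul(-32728, Add(Add(4375, 9784), -49580)) = Mul(-32728, Add(14159, -49580)) = Mul(-32728, -35421) = 1159258488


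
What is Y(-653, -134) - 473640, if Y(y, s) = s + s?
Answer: -473908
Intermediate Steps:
Y(y, s) = 2*s
Y(-653, -134) - 473640 = 2*(-134) - 473640 = -268 - 473640 = -473908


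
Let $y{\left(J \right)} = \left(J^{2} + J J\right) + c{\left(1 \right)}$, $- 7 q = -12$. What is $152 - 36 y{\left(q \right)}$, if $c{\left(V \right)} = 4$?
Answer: $- \frac{9976}{49} \approx -203.59$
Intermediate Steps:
$q = \frac{12}{7}$ ($q = \left(- \frac{1}{7}\right) \left(-12\right) = \frac{12}{7} \approx 1.7143$)
$y{\left(J \right)} = 4 + 2 J^{2}$ ($y{\left(J \right)} = \left(J^{2} + J J\right) + 4 = \left(J^{2} + J^{2}\right) + 4 = 2 J^{2} + 4 = 4 + 2 J^{2}$)
$152 - 36 y{\left(q \right)} = 152 - 36 \left(4 + 2 \left(\frac{12}{7}\right)^{2}\right) = 152 - 36 \left(4 + 2 \cdot \frac{144}{49}\right) = 152 - 36 \left(4 + \frac{288}{49}\right) = 152 - \frac{17424}{49} = - \frac{9976}{49}$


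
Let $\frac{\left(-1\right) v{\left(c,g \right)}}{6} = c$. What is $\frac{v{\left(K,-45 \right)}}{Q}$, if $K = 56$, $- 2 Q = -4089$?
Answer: $- \frac{224}{1363} \approx -0.16434$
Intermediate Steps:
$Q = \frac{4089}{2}$ ($Q = \left(- \frac{1}{2}\right) \left(-4089\right) = \frac{4089}{2} \approx 2044.5$)
$v{\left(c,g \right)} = - 6 c$
$\frac{v{\left(K,-45 \right)}}{Q} = \frac{\left(-6\right) 56}{\frac{4089}{2}} = \left(-336\right) \frac{2}{4089} = - \frac{224}{1363}$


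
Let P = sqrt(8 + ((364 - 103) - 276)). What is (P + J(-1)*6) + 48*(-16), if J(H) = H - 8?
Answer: -822 + I*sqrt(7) ≈ -822.0 + 2.6458*I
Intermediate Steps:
J(H) = -8 + H
P = I*sqrt(7) (P = sqrt(8 + (261 - 276)) = sqrt(8 - 15) = sqrt(-7) = I*sqrt(7) ≈ 2.6458*I)
(P + J(-1)*6) + 48*(-16) = (I*sqrt(7) + (-8 - 1)*6) + 48*(-16) = (I*sqrt(7) - 9*6) - 768 = (I*sqrt(7) - 54) - 768 = (-54 + I*sqrt(7)) - 768 = -822 + I*sqrt(7)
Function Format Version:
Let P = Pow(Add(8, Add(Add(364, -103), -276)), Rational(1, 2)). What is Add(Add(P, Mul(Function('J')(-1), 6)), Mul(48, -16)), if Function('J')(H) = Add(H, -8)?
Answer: Add(-822, Mul(I, Pow(7, Rational(1, 2)))) ≈ Add(-822.00, Mul(2.6458, I))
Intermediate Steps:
Function('J')(H) = Add(-8, H)
P = Mul(I, Pow(7, Rational(1, 2))) (P = Pow(Add(8, Add(261, -276)), Rational(1, 2)) = Pow(Add(8, -15), Rational(1, 2)) = Pow(-7, Rational(1, 2)) = Mul(I, Pow(7, Rational(1, 2))) ≈ Mul(2.6458, I))
Add(Add(P, Mul(Function('J')(-1), 6)), Mul(48, -16)) = Add(Add(Mul(I, Pow(7, Rational(1, 2))), Mul(Add(-8, -1), 6)), Mul(48, -16)) = Add(Add(Mul(I, Pow(7, Rational(1, 2))), Mul(-9, 6)), -768) = Add(Add(Mul(I, Pow(7, Rational(1, 2))), -54), -768) = Add(Add(-54, Mul(I, Pow(7, Rational(1, 2)))), -768) = Add(-822, Mul(I, Pow(7, Rational(1, 2))))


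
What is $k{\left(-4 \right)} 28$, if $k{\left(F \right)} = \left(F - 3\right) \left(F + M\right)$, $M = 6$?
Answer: $-392$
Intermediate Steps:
$k{\left(F \right)} = \left(-3 + F\right) \left(6 + F\right)$ ($k{\left(F \right)} = \left(F - 3\right) \left(F + 6\right) = \left(-3 + F\right) \left(6 + F\right)$)
$k{\left(-4 \right)} 28 = \left(-18 + \left(-4\right)^{2} + 3 \left(-4\right)\right) 28 = \left(-18 + 16 - 12\right) 28 = \left(-14\right) 28 = -392$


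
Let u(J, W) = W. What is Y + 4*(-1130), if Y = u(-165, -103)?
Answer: -4623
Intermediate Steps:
Y = -103
Y + 4*(-1130) = -103 + 4*(-1130) = -103 - 4520 = -4623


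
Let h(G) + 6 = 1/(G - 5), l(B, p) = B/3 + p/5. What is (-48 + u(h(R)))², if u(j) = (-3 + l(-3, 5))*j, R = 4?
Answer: 729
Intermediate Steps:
l(B, p) = B/3 + p/5 (l(B, p) = B*(⅓) + p*(⅕) = B/3 + p/5)
h(G) = -6 + 1/(-5 + G) (h(G) = -6 + 1/(G - 5) = -6 + 1/(-5 + G))
u(j) = -3*j (u(j) = (-3 + ((⅓)*(-3) + (⅕)*5))*j = (-3 + (-1 + 1))*j = (-3 + 0)*j = -3*j)
(-48 + u(h(R)))² = (-48 - 3*(31 - 6*4)/(-5 + 4))² = (-48 - 3*(31 - 24)/(-1))² = (-48 - (-3)*7)² = (-48 - 3*(-7))² = (-48 + 21)² = (-27)² = 729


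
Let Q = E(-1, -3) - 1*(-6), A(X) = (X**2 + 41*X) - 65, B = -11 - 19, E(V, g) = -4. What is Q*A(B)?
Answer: -790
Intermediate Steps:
B = -30
A(X) = -65 + X**2 + 41*X
Q = 2 (Q = -4 - 1*(-6) = -4 + 6 = 2)
Q*A(B) = 2*(-65 + (-30)**2 + 41*(-30)) = 2*(-65 + 900 - 1230) = 2*(-395) = -790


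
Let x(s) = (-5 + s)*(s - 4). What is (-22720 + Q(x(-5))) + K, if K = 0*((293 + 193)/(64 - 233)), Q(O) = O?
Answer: -22630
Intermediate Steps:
x(s) = (-5 + s)*(-4 + s)
K = 0 (K = 0*(486/(-169)) = 0*(486*(-1/169)) = 0*(-486/169) = 0)
(-22720 + Q(x(-5))) + K = (-22720 + (20 + (-5)² - 9*(-5))) + 0 = (-22720 + (20 + 25 + 45)) + 0 = (-22720 + 90) + 0 = -22630 + 0 = -22630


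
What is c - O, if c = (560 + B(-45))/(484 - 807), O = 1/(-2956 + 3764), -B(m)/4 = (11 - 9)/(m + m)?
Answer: -20379367/11744280 ≈ -1.7353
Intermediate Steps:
B(m) = -4/m (B(m) = -4*(11 - 9)/(m + m) = -8/(2*m) = -8*1/(2*m) = -4/m)
O = 1/808 ≈ 0.0012376
c = -25204/14535 (c = (560 - 4/(-45))/(484 - 807) = (560 - 4*(-1/45))/(-323) = (560 + 4/45)*(-1/323) = (25204/45)*(-1/323) = -25204/14535 ≈ -1.7340)
c - O = -25204/14535 - 1*1/808 = -25204/14535 - 1/808 = -20379367/11744280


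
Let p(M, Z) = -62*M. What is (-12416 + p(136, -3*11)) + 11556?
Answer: -9292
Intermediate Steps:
(-12416 + p(136, -3*11)) + 11556 = (-12416 - 62*136) + 11556 = (-12416 - 8432) + 11556 = -20848 + 11556 = -9292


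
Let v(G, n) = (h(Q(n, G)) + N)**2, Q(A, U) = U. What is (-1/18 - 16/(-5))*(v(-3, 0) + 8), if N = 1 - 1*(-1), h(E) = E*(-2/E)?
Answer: 1132/45 ≈ 25.156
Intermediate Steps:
h(E) = -2
N = 2 (N = 1 + 1 = 2)
v(G, n) = 0 (v(G, n) = (-2 + 2)**2 = 0**2 = 0)
(-1/18 - 16/(-5))*(v(-3, 0) + 8) = (-1/18 - 16/(-5))*(0 + 8) = (-1*1/18 - 16*(-1/5))*8 = (-1/18 + 16/5)*8 = (283/90)*8 = 1132/45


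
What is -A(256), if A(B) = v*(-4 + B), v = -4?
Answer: 1008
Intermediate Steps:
A(B) = 16 - 4*B (A(B) = -4*(-4 + B) = 16 - 4*B)
-A(256) = -(16 - 4*256) = -(16 - 1024) = -1*(-1008) = 1008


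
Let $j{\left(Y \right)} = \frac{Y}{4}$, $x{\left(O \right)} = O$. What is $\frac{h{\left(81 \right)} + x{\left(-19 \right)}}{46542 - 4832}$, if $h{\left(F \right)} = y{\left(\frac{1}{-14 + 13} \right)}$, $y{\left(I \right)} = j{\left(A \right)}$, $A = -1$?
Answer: $- \frac{77}{166840} \approx -0.00046152$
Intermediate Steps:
$j{\left(Y \right)} = \frac{Y}{4}$ ($j{\left(Y \right)} = Y \frac{1}{4} = \frac{Y}{4}$)
$y{\left(I \right)} = - \frac{1}{4}$ ($y{\left(I \right)} = \frac{1}{4} \left(-1\right) = - \frac{1}{4}$)
$h{\left(F \right)} = - \frac{1}{4}$
$\frac{h{\left(81 \right)} + x{\left(-19 \right)}}{46542 - 4832} = \frac{- \frac{1}{4} - 19}{46542 - 4832} = - \frac{77}{4 \cdot 41710} = \left(- \frac{77}{4}\right) \frac{1}{41710} = - \frac{77}{166840}$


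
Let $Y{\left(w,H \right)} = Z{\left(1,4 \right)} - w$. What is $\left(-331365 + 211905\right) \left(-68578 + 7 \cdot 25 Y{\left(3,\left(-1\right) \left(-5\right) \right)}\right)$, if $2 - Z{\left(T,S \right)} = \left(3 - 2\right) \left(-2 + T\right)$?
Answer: $8192327880$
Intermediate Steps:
$Z{\left(T,S \right)} = 4 - T$ ($Z{\left(T,S \right)} = 2 - \left(3 - 2\right) \left(-2 + T\right) = 2 - 1 \left(-2 + T\right) = 2 - \left(-2 + T\right) = 4 - T$)
$Y{\left(w,H \right)} = 3 - w$ ($Y{\left(w,H \right)} = \left(4 - 1\right) - w = 3 - w$)
$\left(-331365 + 211905\right) \left(-68578 + 7 \cdot 25 Y{\left(3,\left(-1\right) \left(-5\right) \right)}\right) = \left(-331365 + 211905\right) \left(-68578 + 7 \cdot 25 \left(3 - 3\right)\right) = - 119460 \left(-68578 + 175 \left(3 - 3\right)\right) = - 119460 \left(-68578 + 175 \cdot 0\right) = - 119460 \left(-68578 + 0\right) = \left(-119460\right) \left(-68578\right) = 8192327880$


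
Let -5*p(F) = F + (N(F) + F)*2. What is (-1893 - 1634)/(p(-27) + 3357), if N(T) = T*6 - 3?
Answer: -17635/17196 ≈ -1.0255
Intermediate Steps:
N(T) = -3 + 6*T (N(T) = 6*T - 3 = -3 + 6*T)
p(F) = 6/5 - 3*F (p(F) = -(F + ((-3 + 6*F) + F)*2)/5 = -(F + (-3 + 7*F)*2)/5 = -(F + (-6 + 14*F))/5 = -(-6 + 15*F)/5 = 6/5 - 3*F)
(-1893 - 1634)/(p(-27) + 3357) = (-1893 - 1634)/((6/5 - 3*(-27)) + 3357) = -3527/((6/5 + 81) + 3357) = -3527/(411/5 + 3357) = -3527/17196/5 = -3527*5/17196 = -17635/17196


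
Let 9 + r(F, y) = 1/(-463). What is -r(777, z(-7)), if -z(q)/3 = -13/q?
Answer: 4168/463 ≈ 9.0022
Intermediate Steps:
z(q) = 39/q (z(q) = -(-39)/q = 39/q)
r(F, y) = -4168/463 (r(F, y) = -9 + 1/(-463) = -9 - 1/463 = -4168/463)
-r(777, z(-7)) = -1*(-4168/463) = 4168/463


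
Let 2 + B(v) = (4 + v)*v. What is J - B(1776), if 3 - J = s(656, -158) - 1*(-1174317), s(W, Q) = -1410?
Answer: -4334182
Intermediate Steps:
B(v) = -2 + v*(4 + v) (B(v) = -2 + (4 + v)*v = -2 + v*(4 + v))
J = -1172904 (J = 3 - (-1410 - 1*(-1174317)) = 3 - (-1410 + 1174317) = 3 - 1*1172907 = 3 - 1172907 = -1172904)
J - B(1776) = -1172904 - (-2 + 1776**2 + 4*1776) = -1172904 - (-2 + 3154176 + 7104) = -1172904 - 1*3161278 = -1172904 - 3161278 = -4334182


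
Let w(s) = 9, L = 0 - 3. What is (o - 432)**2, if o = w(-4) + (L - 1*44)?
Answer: 220900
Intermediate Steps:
L = -3
o = -38 (o = 9 + (-3 - 1*44) = 9 + (-3 - 44) = 9 - 47 = -38)
(o - 432)**2 = (-38 - 432)**2 = (-470)**2 = 220900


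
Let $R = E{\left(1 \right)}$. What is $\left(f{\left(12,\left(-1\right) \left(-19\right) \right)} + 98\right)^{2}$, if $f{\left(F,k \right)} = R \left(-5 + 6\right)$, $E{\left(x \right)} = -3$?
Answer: $9025$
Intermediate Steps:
$R = -3$
$f{\left(F,k \right)} = -3$ ($f{\left(F,k \right)} = - 3 \left(-5 + 6\right) = \left(-3\right) 1 = -3$)
$\left(f{\left(12,\left(-1\right) \left(-19\right) \right)} + 98\right)^{2} = \left(-3 + 98\right)^{2} = 95^{2} = 9025$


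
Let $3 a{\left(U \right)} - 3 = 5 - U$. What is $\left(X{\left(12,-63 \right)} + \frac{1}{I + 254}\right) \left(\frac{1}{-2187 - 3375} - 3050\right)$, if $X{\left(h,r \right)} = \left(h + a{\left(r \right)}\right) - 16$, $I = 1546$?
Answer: $- \frac{600546139501}{10011600} \approx -59985.0$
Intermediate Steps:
$a{\left(U \right)} = \frac{8}{3} - \frac{U}{3}$ ($a{\left(U \right)} = 1 + \frac{5 - U}{3} = 1 - \left(- \frac{5}{3} + \frac{U}{3}\right) = \frac{8}{3} - \frac{U}{3}$)
$X{\left(h,r \right)} = - \frac{40}{3} + h - \frac{r}{3}$ ($X{\left(h,r \right)} = \left(h - \left(- \frac{8}{3} + \frac{r}{3}\right)\right) - 16 = \left(\frac{8}{3} + h - \frac{r}{3}\right) - 16 = - \frac{40}{3} + h - \frac{r}{3}$)
$\left(X{\left(12,-63 \right)} + \frac{1}{I + 254}\right) \left(\frac{1}{-2187 - 3375} - 3050\right) = \left(\left(- \frac{40}{3} + 12 - -21\right) + \frac{1}{1546 + 254}\right) \left(\frac{1}{-2187 - 3375} - 3050\right) = \left(\left(- \frac{40}{3} + 12 + 21\right) + \frac{1}{1800}\right) \left(\frac{1}{-5562} - 3050\right) = \left(\frac{59}{3} + \frac{1}{1800}\right) \left(- \frac{1}{5562} - 3050\right) = \frac{35401}{1800} \left(- \frac{16964101}{5562}\right) = - \frac{600546139501}{10011600}$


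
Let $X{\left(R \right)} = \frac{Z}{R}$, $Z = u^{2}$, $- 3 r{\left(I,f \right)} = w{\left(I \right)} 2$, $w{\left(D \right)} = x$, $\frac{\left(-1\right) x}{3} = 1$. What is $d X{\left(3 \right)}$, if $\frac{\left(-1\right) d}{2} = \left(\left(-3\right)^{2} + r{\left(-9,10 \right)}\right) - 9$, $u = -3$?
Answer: $-12$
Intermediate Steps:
$x = -3$ ($x = \left(-3\right) 1 = -3$)
$w{\left(D \right)} = -3$
$r{\left(I,f \right)} = 2$ ($r{\left(I,f \right)} = - \frac{\left(-3\right) 2}{3} = \left(- \frac{1}{3}\right) \left(-6\right) = 2$)
$Z = 9$ ($Z = \left(-3\right)^{2} = 9$)
$d = -4$ ($d = - 2 \left(\left(\left(-3\right)^{2} + 2\right) - 9\right) = - 2 \left(\left(9 + 2\right) - 9\right) = - 2 \left(11 - 9\right) = \left(-2\right) 2 = -4$)
$X{\left(R \right)} = \frac{9}{R}$
$d X{\left(3 \right)} = - 4 \cdot \frac{9}{3} = - 4 \cdot 9 \cdot \frac{1}{3} = \left(-4\right) 3 = -12$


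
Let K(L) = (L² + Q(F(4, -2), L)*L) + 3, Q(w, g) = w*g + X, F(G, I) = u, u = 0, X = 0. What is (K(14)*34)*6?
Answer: 40596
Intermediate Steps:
F(G, I) = 0
Q(w, g) = g*w (Q(w, g) = w*g + 0 = g*w + 0 = g*w)
K(L) = 3 + L² (K(L) = (L² + (L*0)*L) + 3 = (L² + 0*L) + 3 = (L² + 0) + 3 = L² + 3 = 3 + L²)
(K(14)*34)*6 = ((3 + 14²)*34)*6 = ((3 + 196)*34)*6 = (199*34)*6 = 6766*6 = 40596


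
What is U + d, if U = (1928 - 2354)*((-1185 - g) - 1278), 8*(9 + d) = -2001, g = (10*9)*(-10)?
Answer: 5324631/8 ≈ 6.6558e+5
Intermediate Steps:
g = -900 (g = 90*(-10) = -900)
d = -2073/8 (d = -9 + (⅛)*(-2001) = -9 - 2001/8 = -2073/8 ≈ -259.13)
U = 665838 (U = (1928 - 2354)*((-1185 - 1*(-900)) - 1278) = -426*((-1185 + 900) - 1278) = -426*(-285 - 1278) = -426*(-1563) = 665838)
U + d = 665838 - 2073/8 = 5324631/8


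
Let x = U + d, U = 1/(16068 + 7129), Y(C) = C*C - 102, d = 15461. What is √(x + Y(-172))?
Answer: 62*√6291327961/23197 ≈ 212.00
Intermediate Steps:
Y(C) = -102 + C² (Y(C) = C² - 102 = -102 + C²)
U = 1/23197 ≈ 4.3109e-5
x = 358648818/23197 (x = 1/23197 + 15461 = 358648818/23197 ≈ 15461.)
√(x + Y(-172)) = √(358648818/23197 + (-102 + (-172)²)) = √(358648818/23197 + (-102 + 29584)) = √(358648818/23197 + 29482) = √(1042542772/23197) = 62*√6291327961/23197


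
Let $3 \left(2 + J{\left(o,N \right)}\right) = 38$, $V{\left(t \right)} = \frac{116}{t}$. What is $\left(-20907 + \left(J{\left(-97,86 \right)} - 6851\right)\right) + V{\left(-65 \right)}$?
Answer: $- \frac{5411078}{195} \approx -27749.0$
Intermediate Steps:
$J{\left(o,N \right)} = \frac{32}{3}$ ($J{\left(o,N \right)} = -2 + \frac{1}{3} \cdot 38 = -2 + \frac{38}{3} = \frac{32}{3}$)
$\left(-20907 + \left(J{\left(-97,86 \right)} - 6851\right)\right) + V{\left(-65 \right)} = \left(-20907 + \left(\frac{32}{3} - 6851\right)\right) + \frac{116}{-65} = \left(-20907 - \frac{20521}{3}\right) + 116 \left(- \frac{1}{65}\right) = - \frac{83242}{3} - \frac{116}{65} = - \frac{5411078}{195}$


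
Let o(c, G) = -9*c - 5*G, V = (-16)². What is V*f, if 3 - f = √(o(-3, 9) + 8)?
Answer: 768 - 256*I*√10 ≈ 768.0 - 809.54*I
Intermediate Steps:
V = 256
f = 3 - I*√10 (f = 3 - √((-9*(-3) - 5*9) + 8) = 3 - √((27 - 45) + 8) = 3 - √(-18 + 8) = 3 - √(-10) = 3 - I*√10 ≈ 3.0 - 3.1623*I)
V*f = 256*(3 - I*√10) = 768 - 256*I*√10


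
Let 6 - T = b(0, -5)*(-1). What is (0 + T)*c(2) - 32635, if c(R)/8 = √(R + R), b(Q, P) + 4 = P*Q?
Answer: -32603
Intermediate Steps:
b(Q, P) = -4 + P*Q
T = 2 (T = 6 - (-4 - 5*0)*(-1) = 6 - (-4 + 0)*(-1) = 6 - (-4)*(-1) = 6 - 1*4 = 6 - 4 = 2)
c(R) = 8*√2*√R (c(R) = 8*√(R + R) = 8*√(2*R) = 8*(√2*√R) = 8*√2*√R)
(0 + T)*c(2) - 32635 = (0 + 2)*(8*√2*√2) - 32635 = 2*16 - 32635 = 32 - 32635 = -32603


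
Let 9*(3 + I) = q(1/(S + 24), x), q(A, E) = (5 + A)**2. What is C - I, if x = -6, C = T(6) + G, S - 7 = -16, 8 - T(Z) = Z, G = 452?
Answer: 919649/2025 ≈ 454.15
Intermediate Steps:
T(Z) = 8 - Z
S = -9 (S = 7 - 16 = -9)
C = 454 (C = (8 - 1*6) + 452 = (8 - 6) + 452 = 2 + 452 = 454)
I = -299/2025 (I = -3 + (5 + 1/(-9 + 24))**2/9 = -3 + (5 + 1/15)**2/9 = -3 + (76/15)**2/9 = -3 + (1/9)*(5776/225) = -3 + 5776/2025 = -299/2025 ≈ -0.14765)
C - I = 454 - 1*(-299/2025) = 454 + 299/2025 = 919649/2025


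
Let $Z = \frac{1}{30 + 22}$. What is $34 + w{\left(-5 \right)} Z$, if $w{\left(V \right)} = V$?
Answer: $\frac{1763}{52} \approx 33.904$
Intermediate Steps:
$Z = \frac{1}{52} \approx 0.019231$
$34 + w{\left(-5 \right)} Z = 34 - \frac{5}{52} = \frac{1763}{52}$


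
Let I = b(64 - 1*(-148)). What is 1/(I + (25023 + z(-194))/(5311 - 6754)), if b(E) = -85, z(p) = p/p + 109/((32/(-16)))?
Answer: -2886/295249 ≈ -0.0097748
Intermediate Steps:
z(p) = -107/2 (z(p) = 1 + 109/((32*(-1/16))) = 1 + 109/(-2) = 1 + 109*(-1/2) = 1 - 109/2 = -107/2)
I = -85
1/(I + (25023 + z(-194))/(5311 - 6754)) = 1/(-85 + (25023 - 107/2)/(5311 - 6754)) = 1/(-85 + (49939/2)/(-1443)) = 1/(-85 + (49939/2)*(-1/1443)) = 1/(-85 - 49939/2886) = 1/(-295249/2886) = -2886/295249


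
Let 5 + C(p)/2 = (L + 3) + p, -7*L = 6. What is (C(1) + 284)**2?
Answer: 3849444/49 ≈ 78560.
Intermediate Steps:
L = -6/7 (L = -1/7*6 = -6/7 ≈ -0.85714)
C(p) = -40/7 + 2*p (C(p) = -10 + 2*((-6/7 + 3) + p) = -10 + 2*(15/7 + p) = -10 + (30/7 + 2*p) = -40/7 + 2*p)
(C(1) + 284)**2 = ((-40/7 + 2*1) + 284)**2 = ((-40/7 + 2) + 284)**2 = (-26/7 + 284)**2 = (1962/7)**2 = 3849444/49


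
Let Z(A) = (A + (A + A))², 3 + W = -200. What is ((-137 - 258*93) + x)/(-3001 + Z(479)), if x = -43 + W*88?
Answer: -21019/1030984 ≈ -0.020387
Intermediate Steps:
W = -203 (W = -3 - 200 = -203)
Z(A) = 9*A² (Z(A) = (A + 2*A)² = (3*A)² = 9*A²)
x = -17907 (x = -43 - 203*88 = -43 - 17864 = -17907)
((-137 - 258*93) + x)/(-3001 + Z(479)) = ((-137 - 258*93) - 17907)/(-3001 + 9*479²) = ((-137 - 23994) - 17907)/(-3001 + 9*229441) = (-24131 - 17907)/(-3001 + 2064969) = -42038/2061968 = -42038*1/2061968 = -21019/1030984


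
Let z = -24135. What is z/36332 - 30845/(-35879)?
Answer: 254720875/1303555828 ≈ 0.19540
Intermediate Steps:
z/36332 - 30845/(-35879) = -24135/36332 - 30845/(-35879) = -24135*1/36332 - 30845*(-1/35879) = -24135/36332 + 30845/35879 = 254720875/1303555828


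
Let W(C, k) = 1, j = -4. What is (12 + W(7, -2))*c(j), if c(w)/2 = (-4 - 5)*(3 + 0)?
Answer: -702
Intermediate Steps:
c(w) = -54 (c(w) = 2*((-4 - 5)*(3 + 0)) = 2*(-9*3) = 2*(-27) = -54)
(12 + W(7, -2))*c(j) = (12 + 1)*(-54) = 13*(-54) = -702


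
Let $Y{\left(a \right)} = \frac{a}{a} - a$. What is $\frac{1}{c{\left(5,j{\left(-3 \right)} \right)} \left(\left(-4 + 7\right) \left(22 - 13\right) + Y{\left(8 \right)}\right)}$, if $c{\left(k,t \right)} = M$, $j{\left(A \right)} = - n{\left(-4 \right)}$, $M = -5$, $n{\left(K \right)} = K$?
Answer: $- \frac{1}{100} \approx -0.01$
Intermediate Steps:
$j{\left(A \right)} = 4$ ($j{\left(A \right)} = \left(-1\right) \left(-4\right) = 4$)
$Y{\left(a \right)} = 1 - a$
$c{\left(k,t \right)} = -5$
$\frac{1}{c{\left(5,j{\left(-3 \right)} \right)} \left(\left(-4 + 7\right) \left(22 - 13\right) + Y{\left(8 \right)}\right)} = \frac{1}{\left(-5\right) \left(\left(-4 + 7\right) \left(22 - 13\right) + \left(1 - 8\right)\right)} = \frac{1}{\left(-5\right) \left(3 \cdot 9 + \left(1 - 8\right)\right)} = \frac{1}{\left(-5\right) \left(27 - 7\right)} = \frac{1}{\left(-5\right) 20} = \frac{1}{-100} = - \frac{1}{100}$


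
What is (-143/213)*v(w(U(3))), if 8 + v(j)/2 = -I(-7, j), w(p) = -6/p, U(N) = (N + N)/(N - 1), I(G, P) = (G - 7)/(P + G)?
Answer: 24596/1917 ≈ 12.830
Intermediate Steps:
I(G, P) = (-7 + G)/(G + P)
U(N) = 2*N/(-1 + N) (U(N) = (2*N)/(-1 + N) = 2*N/(-1 + N))
v(j) = -16 + 28/(-7 + j) (v(j) = -16 + 2*(-(-7 - 7)/(-7 + j)) = -16 + 2*(-(-14)/(-7 + j)) = -16 + 2*(14/(-7 + j)) = -16 + 28/(-7 + j))
(-143/213)*v(w(U(3))) = (-143/213)*(4*(35 - (-24)/(2*3/(-1 + 3)))/(-7 - 6/(2*3/(-1 + 3)))) = (-143*1/213)*(4*(35 - (-24)/(2*3/2))/(-7 - 6/(2*3/2))) = -572*(35 - (-24)/(2*3*(½)))/(213*(-7 - 6/(2*3*(½)))) = -572*(35 - (-24)/3)/(213*(-7 - 6/3)) = -572*(35 - (-24)/3)/(213*(-7 - 6*⅓)) = -572*(35 - 4*(-2))/(213*(-7 - 2)) = -572*(35 + 8)/(213*(-9)) = -572*(-1)*43/(213*9) = -143/213*(-172/9) = 24596/1917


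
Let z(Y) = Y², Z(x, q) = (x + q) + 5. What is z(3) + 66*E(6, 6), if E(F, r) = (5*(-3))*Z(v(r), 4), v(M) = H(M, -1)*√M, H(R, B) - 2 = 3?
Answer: -8901 - 4950*√6 ≈ -21026.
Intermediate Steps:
H(R, B) = 5 (H(R, B) = 2 + 3 = 5)
v(M) = 5*√M
Z(x, q) = 5 + q + x (Z(x, q) = (q + x) + 5 = 5 + q + x)
E(F, r) = -135 - 75*√r (E(F, r) = (5*(-3))*(5 + 4 + 5*√r) = -15*(9 + 5*√r) = -135 - 75*√r)
z(3) + 66*E(6, 6) = 3² + 66*(-135 - 75*√6) = 9 + (-8910 - 4950*√6) = -8901 - 4950*√6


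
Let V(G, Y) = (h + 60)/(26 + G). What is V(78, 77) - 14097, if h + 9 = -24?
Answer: -1466061/104 ≈ -14097.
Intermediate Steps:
h = -33 (h = -9 - 24 = -33)
V(G, Y) = 27/(26 + G) (V(G, Y) = (-33 + 60)/(26 + G) = 27/(26 + G))
V(78, 77) - 14097 = 27/(26 + 78) - 14097 = 27/104 - 14097 = -1466061/104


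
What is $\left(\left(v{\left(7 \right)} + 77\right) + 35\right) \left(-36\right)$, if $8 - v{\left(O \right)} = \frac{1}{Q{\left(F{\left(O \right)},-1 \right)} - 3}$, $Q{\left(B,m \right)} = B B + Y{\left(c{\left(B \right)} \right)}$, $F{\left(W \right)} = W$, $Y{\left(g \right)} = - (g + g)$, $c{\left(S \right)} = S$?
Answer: $- \frac{34551}{8} \approx -4318.9$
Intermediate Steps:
$Y{\left(g \right)} = - 2 g$
$Q{\left(B,m \right)} = B^{2} - 2 B$ ($Q{\left(B,m \right)} = B B - 2 B = B^{2} - 2 B$)
$v{\left(O \right)} = 8 - \frac{1}{-3 + O \left(-2 + O\right)}$ ($v{\left(O \right)} = 8 - \frac{1}{O \left(-2 + O\right) - 3} = 8 - \frac{1}{-3 + O \left(-2 + O\right)}$)
$\left(\left(v{\left(7 \right)} + 77\right) + 35\right) \left(-36\right) = \left(\left(\frac{25 - 8 \cdot 7^{2} + 16 \cdot 7}{3 - 7^{2} + 2 \cdot 7} + 77\right) + 35\right) \left(-36\right) = \left(\left(\frac{25 - 392 + 112}{3 - 49 + 14} + 77\right) + 35\right) \left(-36\right) = \left(\left(\frac{1}{-32} \left(-255\right) + 77\right) + 35\right) \left(-36\right) = \left(\left(\left(- \frac{1}{32}\right) \left(-255\right) + 77\right) + 35\right) \left(-36\right) = \left(\left(\frac{255}{32} + 77\right) + 35\right) \left(-36\right) = \left(\frac{2719}{32} + 35\right) \left(-36\right) = \frac{3839}{32} \left(-36\right) = - \frac{34551}{8}$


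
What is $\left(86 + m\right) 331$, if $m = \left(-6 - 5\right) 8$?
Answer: $-662$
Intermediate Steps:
$m = -88$ ($m = \left(-11\right) 8 = -88$)
$\left(86 + m\right) 331 = \left(86 - 88\right) 331 = \left(-2\right) 331 = -662$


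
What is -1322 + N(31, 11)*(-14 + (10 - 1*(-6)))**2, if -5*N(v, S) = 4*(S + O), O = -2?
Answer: -6754/5 ≈ -1350.8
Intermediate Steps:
N(v, S) = 8/5 - 4*S/5 (N(v, S) = -4*(S - 2)/5 = -4*(-2 + S)/5 = -(-8 + 4*S)/5 = 8/5 - 4*S/5)
-1322 + N(31, 11)*(-14 + (10 - 1*(-6)))**2 = -1322 + (8/5 - 4/5*11)*(-14 + (10 - 1*(-6)))**2 = -1322 + (8/5 - 44/5)*(-14 + (10 + 6))**2 = -1322 - 36*(-14 + 16)**2/5 = -1322 - 36/5*2**2 = -1322 - 36/5*4 = -1322 - 144/5 = -6754/5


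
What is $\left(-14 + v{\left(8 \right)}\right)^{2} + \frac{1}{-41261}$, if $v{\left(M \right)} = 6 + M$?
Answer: $- \frac{1}{41261} \approx -2.4236 \cdot 10^{-5}$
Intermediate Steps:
$\left(-14 + v{\left(8 \right)}\right)^{2} + \frac{1}{-41261} = \left(-14 + \left(6 + 8\right)\right)^{2} + \frac{1}{-41261} = \left(-14 + 14\right)^{2} - \frac{1}{41261} = 0^{2} - \frac{1}{41261} = 0 - \frac{1}{41261} = - \frac{1}{41261}$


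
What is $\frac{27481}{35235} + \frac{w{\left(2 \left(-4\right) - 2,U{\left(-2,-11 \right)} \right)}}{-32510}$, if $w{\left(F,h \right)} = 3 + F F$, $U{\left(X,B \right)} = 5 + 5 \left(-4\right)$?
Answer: $\frac{177955621}{229097970} \approx 0.77677$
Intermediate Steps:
$U{\left(X,B \right)} = -15$ ($U{\left(X,B \right)} = 5 - 20 = -15$)
$w{\left(F,h \right)} = 3 + F^{2}$
$\frac{27481}{35235} + \frac{w{\left(2 \left(-4\right) - 2,U{\left(-2,-11 \right)} \right)}}{-32510} = \frac{27481}{35235} + \frac{3 + \left(2 \left(-4\right) - 2\right)^{2}}{-32510} = 27481 \cdot \frac{1}{35235} + \left(3 + \left(-8 - 2\right)^{2}\right) \left(- \frac{1}{32510}\right) = \frac{27481}{35235} + \left(3 + \left(-10\right)^{2}\right) \left(- \frac{1}{32510}\right) = \frac{27481}{35235} + \left(3 + 100\right) \left(- \frac{1}{32510}\right) = \frac{27481}{35235} + 103 \left(- \frac{1}{32510}\right) = \frac{27481}{35235} - \frac{103}{32510} = \frac{177955621}{229097970}$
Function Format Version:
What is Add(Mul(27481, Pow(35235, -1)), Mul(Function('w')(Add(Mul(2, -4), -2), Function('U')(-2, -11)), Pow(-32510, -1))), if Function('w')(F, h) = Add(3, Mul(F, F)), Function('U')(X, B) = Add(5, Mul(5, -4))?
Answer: Rational(177955621, 229097970) ≈ 0.77677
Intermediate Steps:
Function('U')(X, B) = -15 (Function('U')(X, B) = Add(5, -20) = -15)
Function('w')(F, h) = Add(3, Pow(F, 2))
Add(Mul(27481, Pow(35235, -1)), Mul(Function('w')(Add(Mul(2, -4), -2), Function('U')(-2, -11)), Pow(-32510, -1))) = Add(Mul(27481, Pow(35235, -1)), Mul(Add(3, Pow(Add(Mul(2, -4), -2), 2)), Pow(-32510, -1))) = Add(Mul(27481, Rational(1, 35235)), Mul(Add(3, Pow(Add(-8, -2), 2)), Rational(-1, 32510))) = Add(Rational(27481, 35235), Mul(Add(3, Pow(-10, 2)), Rational(-1, 32510))) = Add(Rational(27481, 35235), Mul(Add(3, 100), Rational(-1, 32510))) = Add(Rational(27481, 35235), Mul(103, Rational(-1, 32510))) = Add(Rational(27481, 35235), Rational(-103, 32510)) = Rational(177955621, 229097970)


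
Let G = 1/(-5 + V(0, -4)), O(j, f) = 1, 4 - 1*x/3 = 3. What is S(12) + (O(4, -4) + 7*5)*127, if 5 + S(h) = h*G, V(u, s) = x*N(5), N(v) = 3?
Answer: 4570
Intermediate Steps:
x = 3 (x = 12 - 3*3 = 12 - 9 = 3)
V(u, s) = 9 (V(u, s) = 3*3 = 9)
G = 1/4 (G = 1/(-5 + 9) = 1/4 ≈ 0.25000)
S(h) = -5 + h/4 (S(h) = -5 + h*(1/4) = -5 + h/4)
S(12) + (O(4, -4) + 7*5)*127 = (-5 + (1/4)*12) + (1 + 7*5)*127 = (-5 + 3) + (1 + 35)*127 = -2 + 36*127 = -2 + 4572 = 4570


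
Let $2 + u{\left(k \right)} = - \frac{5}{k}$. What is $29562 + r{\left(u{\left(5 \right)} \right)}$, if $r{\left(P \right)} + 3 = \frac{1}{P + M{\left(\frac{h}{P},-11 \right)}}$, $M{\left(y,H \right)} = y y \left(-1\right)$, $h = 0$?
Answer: $\frac{88676}{3} \approx 29559.0$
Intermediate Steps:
$u{\left(k \right)} = -2 - \frac{5}{k}$
$M{\left(y,H \right)} = - y^{2}$ ($M{\left(y,H \right)} = y^{2} \left(-1\right) = - y^{2}$)
$r{\left(P \right)} = -3 + \frac{1}{P}$ ($r{\left(P \right)} = -3 + \frac{1}{P - \left(\frac{0}{P}\right)^{2}} = -3 + \frac{1}{P - 0^{2}} = -3 + \frac{1}{P - 0} = -3 + \frac{1}{P + 0} = -3 + \frac{1}{P}$)
$29562 + r{\left(u{\left(5 \right)} \right)} = 29562 - \left(3 - \frac{1}{-2 - \frac{5}{5}}\right) = 29562 - \left(3 - \frac{1}{-2 - 1}\right) = 29562 - \left(3 - \frac{1}{-3}\right) = 29562 - \frac{10}{3} = \frac{88676}{3}$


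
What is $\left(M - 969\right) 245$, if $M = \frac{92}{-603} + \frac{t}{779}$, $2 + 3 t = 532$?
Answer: $- \frac{111509371295}{469737} \approx -2.3739 \cdot 10^{5}$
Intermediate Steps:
$t = \frac{530}{3}$ ($t = - \frac{2}{3} + \frac{1}{3} \cdot 532 = - \frac{2}{3} + \frac{532}{3} = \frac{530}{3} \approx 176.67$)
$M = \frac{34862}{469737}$ ($M = \frac{92}{-603} + \frac{530}{3 \cdot 779} = 92 \left(- \frac{1}{603}\right) + \frac{530}{3} \cdot \frac{1}{779} = - \frac{92}{603} + \frac{530}{2337} = \frac{34862}{469737} \approx 0.074216$)
$\left(M - 969\right) 245 = \left(\frac{34862}{469737} - 969\right) 245 = \left(- \frac{455140291}{469737}\right) 245 = - \frac{111509371295}{469737}$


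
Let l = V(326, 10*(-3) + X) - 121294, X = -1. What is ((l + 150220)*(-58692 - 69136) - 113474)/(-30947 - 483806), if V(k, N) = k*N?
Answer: 2405836434/514753 ≈ 4673.8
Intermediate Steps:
V(k, N) = N*k
l = -131400 (l = (10*(-3) - 1)*326 - 121294 = (-30 - 1)*326 - 121294 = -31*326 - 121294 = -10106 - 121294 = -131400)
((l + 150220)*(-58692 - 69136) - 113474)/(-30947 - 483806) = ((-131400 + 150220)*(-58692 - 69136) - 113474)/(-30947 - 483806) = (18820*(-127828) - 113474)/(-514753) = (-2405722960 - 113474)*(-1/514753) = -2405836434*(-1/514753) = 2405836434/514753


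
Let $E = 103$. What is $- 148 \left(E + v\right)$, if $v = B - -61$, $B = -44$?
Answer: $-17760$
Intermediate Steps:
$v = 17$ ($v = -44 - -61 = -44 + 61 = 17$)
$- 148 \left(E + v\right) = - 148 \left(103 + 17\right) = \left(-148\right) 120 = -17760$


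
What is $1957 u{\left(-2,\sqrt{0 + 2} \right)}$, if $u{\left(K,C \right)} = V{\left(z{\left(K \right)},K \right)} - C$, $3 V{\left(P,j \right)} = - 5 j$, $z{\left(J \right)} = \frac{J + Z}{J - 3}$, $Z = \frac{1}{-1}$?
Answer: $\frac{19570}{3} - 1957 \sqrt{2} \approx 3755.7$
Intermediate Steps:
$Z = -1$
$z{\left(J \right)} = \frac{-1 + J}{-3 + J}$ ($z{\left(J \right)} = \frac{J - 1}{J - 3} = \frac{-1 + J}{-3 + J}$)
$V{\left(P,j \right)} = - \frac{5 j}{3}$ ($V{\left(P,j \right)} = \frac{\left(-5\right) j}{3} = - \frac{5 j}{3}$)
$u{\left(K,C \right)} = - C - \frac{5 K}{3}$ ($u{\left(K,C \right)} = - \frac{5 K}{3} - C = - C - \frac{5 K}{3}$)
$1957 u{\left(-2,\sqrt{0 + 2} \right)} = 1957 \left(- \sqrt{0 + 2} - - \frac{10}{3}\right) = 1957 \left(- \sqrt{2} + \frac{10}{3}\right) = 1957 \left(\frac{10}{3} - \sqrt{2}\right) = \frac{19570}{3} - 1957 \sqrt{2}$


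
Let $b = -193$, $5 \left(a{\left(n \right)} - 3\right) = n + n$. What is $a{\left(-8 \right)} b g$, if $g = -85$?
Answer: $-3281$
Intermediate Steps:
$a{\left(n \right)} = 3 + \frac{2 n}{5}$ ($a{\left(n \right)} = 3 + \frac{n + n}{5} = 3 + \frac{2 n}{5}$)
$a{\left(-8 \right)} b g = \left(3 + \frac{2}{5} \left(-8\right)\right) \left(-193\right) \left(-85\right) = \left(3 - \frac{16}{5}\right) \left(-193\right) \left(-85\right) = \left(- \frac{1}{5}\right) \left(-193\right) \left(-85\right) = \frac{193}{5} \left(-85\right) = -3281$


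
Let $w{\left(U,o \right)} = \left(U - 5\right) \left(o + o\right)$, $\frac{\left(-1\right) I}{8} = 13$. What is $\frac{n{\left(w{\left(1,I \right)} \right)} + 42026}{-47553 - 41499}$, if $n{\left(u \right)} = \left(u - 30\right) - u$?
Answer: $- \frac{10499}{22263} \approx -0.47159$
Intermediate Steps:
$I = -104$ ($I = \left(-8\right) 13 = -104$)
$w{\left(U,o \right)} = 2 o \left(-5 + U\right)$ ($w{\left(U,o \right)} = \left(-5 + U\right) 2 o = 2 o \left(-5 + U\right)$)
$n{\left(u \right)} = -30$ ($n{\left(u \right)} = \left(-30 + u\right) - u = -30$)
$\frac{n{\left(w{\left(1,I \right)} \right)} + 42026}{-47553 - 41499} = \frac{-30 + 42026}{-47553 - 41499} = \frac{41996}{-89052} = 41996 \left(- \frac{1}{89052}\right) = - \frac{10499}{22263}$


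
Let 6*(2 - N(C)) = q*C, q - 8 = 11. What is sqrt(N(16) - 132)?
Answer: I*sqrt(1626)/3 ≈ 13.441*I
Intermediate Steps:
q = 19 (q = 8 + 11 = 19)
N(C) = 2 - 19*C/6
sqrt(N(16) - 132) = sqrt((2 - 19/6*16) - 132) = sqrt((2 - 152/3) - 132) = sqrt(-146/3 - 132) = sqrt(-542/3) = I*sqrt(1626)/3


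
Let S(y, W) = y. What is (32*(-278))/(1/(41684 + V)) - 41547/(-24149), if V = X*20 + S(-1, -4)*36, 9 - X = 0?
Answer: -8985888451765/24149 ≈ -3.7210e+8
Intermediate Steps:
X = 9 (X = 9 - 1*0 = 9 + 0 = 9)
V = 144 (V = 9*20 - 1*36 = 180 - 36 = 144)
(32*(-278))/(1/(41684 + V)) - 41547/(-24149) = (32*(-278))/(1/(41684 + 144)) - 41547/(-24149) = -8896/(1/41828) - 41547*(-1/24149) = -8896/1/41828 + 41547/24149 = -8896*41828 + 41547/24149 = -372101888 + 41547/24149 = -8985888451765/24149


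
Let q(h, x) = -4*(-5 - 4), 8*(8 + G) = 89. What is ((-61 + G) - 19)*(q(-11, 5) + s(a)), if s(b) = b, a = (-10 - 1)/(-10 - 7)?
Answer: -383145/136 ≈ -2817.2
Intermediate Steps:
a = 11/17 (a = -11/(-17) = -11*(-1/17) = 11/17 ≈ 0.64706)
G = 25/8 (G = -8 + (⅛)*89 = -8 + 89/8 = 25/8 ≈ 3.1250)
q(h, x) = 36 (q(h, x) = -4*(-9) = 36)
((-61 + G) - 19)*(q(-11, 5) + s(a)) = ((-61 + 25/8) - 19)*(36 + 11/17) = (-463/8 - 19)*(623/17) = -615/8*623/17 = -383145/136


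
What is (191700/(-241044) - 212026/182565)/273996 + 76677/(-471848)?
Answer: -19261984531054136359/118527452703412819560 ≈ -0.16251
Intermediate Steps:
(191700/(-241044) - 212026/182565)/273996 + 76677/(-471848) = (191700*(-1/241044) - 212026*1/182565)*(1/273996) + 76677*(-1/471848) = (-15975/20087 - 212026/182565)*(1/273996) - 76677/471848 = -7175442137/3667183155*1/273996 - 76677/471848 = -7175442137/1004793515737380 - 76677/471848 = -19261984531054136359/118527452703412819560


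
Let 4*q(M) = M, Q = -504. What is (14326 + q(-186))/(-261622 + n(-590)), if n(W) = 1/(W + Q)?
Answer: -15621773/286214469 ≈ -0.054581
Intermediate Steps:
q(M) = M/4
n(W) = 1/(-504 + W) (n(W) = 1/(W - 504) = 1/(-504 + W))
(14326 + q(-186))/(-261622 + n(-590)) = (14326 + (¼)*(-186))/(-261622 + 1/(-504 - 590)) = (14326 - 93/2)/(-261622 + 1/(-1094)) = 28559/(2*(-261622 - 1/1094)) = 28559/(2*(-286214469/1094)) = (28559/2)*(-1094/286214469) = -15621773/286214469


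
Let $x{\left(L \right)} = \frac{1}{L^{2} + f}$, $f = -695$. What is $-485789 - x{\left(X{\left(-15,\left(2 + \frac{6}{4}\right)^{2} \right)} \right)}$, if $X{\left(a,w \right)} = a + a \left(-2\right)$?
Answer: $- \frac{228320829}{470} \approx -4.8579 \cdot 10^{5}$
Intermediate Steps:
$X{\left(a,w \right)} = - a$ ($X{\left(a,w \right)} = a - 2 a = - a$)
$x{\left(L \right)} = \frac{1}{-695 + L^{2}}$ ($x{\left(L \right)} = \frac{1}{L^{2} - 695} = \frac{1}{-695 + L^{2}}$)
$-485789 - x{\left(X{\left(-15,\left(2 + \frac{6}{4}\right)^{2} \right)} \right)} = -485789 - \frac{1}{-695 + \left(\left(-1\right) \left(-15\right)\right)^{2}} = -485789 - \frac{1}{-695 + 15^{2}} = -485789 - \frac{1}{-695 + 225} = -485789 - \frac{1}{-470} = -485789 - - \frac{1}{470} = -485789 + \frac{1}{470} = - \frac{228320829}{470}$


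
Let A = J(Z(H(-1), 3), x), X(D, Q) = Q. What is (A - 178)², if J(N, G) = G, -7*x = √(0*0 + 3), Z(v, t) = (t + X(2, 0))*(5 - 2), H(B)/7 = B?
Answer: (1246 + √3)²/49 ≈ 31772.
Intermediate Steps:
H(B) = 7*B
Z(v, t) = 3*t (Z(v, t) = (t + 0)*(5 - 2) = t*3 = 3*t)
x = -√3/7 (x = -√(0*0 + 3)/7 = -√(0 + 3)/7 = -√3/7 ≈ -0.24744)
A = -√3/7 ≈ -0.24744
(A - 178)² = (-√3/7 - 178)² = (-178 - √3/7)²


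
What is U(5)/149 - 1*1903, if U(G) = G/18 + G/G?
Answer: -5103823/2682 ≈ -1903.0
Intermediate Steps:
U(G) = 1 + G/18 (U(G) = G*(1/18) + 1 = G/18 + 1 = 1 + G/18)
U(5)/149 - 1*1903 = (1 + (1/18)*5)/149 - 1*1903 = (1 + 5/18)*(1/149) - 1903 = (23/18)*(1/149) - 1903 = 23/2682 - 1903 = -5103823/2682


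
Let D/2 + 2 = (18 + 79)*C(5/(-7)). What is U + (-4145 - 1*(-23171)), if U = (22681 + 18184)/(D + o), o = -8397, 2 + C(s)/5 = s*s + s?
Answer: 9823195249/516409 ≈ 19022.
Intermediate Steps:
C(s) = -10 + 5*s + 5*s² (C(s) = -10 + 5*(s*s + s) = -10 + 5*(s² + s) = -10 + 5*(s + s²) = -10 + (5*s + 5*s²) = -10 + 5*s + 5*s²)
D = -104956/49 (D = -4 + 2*((18 + 79)*(-10 + 5*(5/(-7)) + 5*(5/(-7))²)) = -4 + 2*(97*(-10 + 5*(5*(-⅐)) + 5*(5*(-⅐))²)) = -4 + 2*(97*(-10 + 5*(-5/7) + 5*(-5/7)²)) = -4 + 2*(97*(-10 - 25/7 + 5*(25/49))) = -4 + 2*(97*(-10 - 25/7 + 125/49)) = -4 + 2*(97*(-540/49)) = -4 + 2*(-52380/49) = -4 - 104760/49 = -104956/49 ≈ -2142.0)
U = -2002385/516409 (U = (22681 + 18184)/(-104956/49 - 8397) = 40865/(-516409/49) = 40865*(-49/516409) = -2002385/516409 ≈ -3.8775)
U + (-4145 - 1*(-23171)) = -2002385/516409 + (-4145 - 1*(-23171)) = -2002385/516409 + (-4145 + 23171) = -2002385/516409 + 19026 = 9823195249/516409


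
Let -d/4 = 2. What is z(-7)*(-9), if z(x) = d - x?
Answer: 9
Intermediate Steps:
d = -8 (d = -4*2 = -8)
z(x) = -8 - x
z(-7)*(-9) = (-8 - 1*(-7))*(-9) = (-8 + 7)*(-9) = -1*(-9) = 9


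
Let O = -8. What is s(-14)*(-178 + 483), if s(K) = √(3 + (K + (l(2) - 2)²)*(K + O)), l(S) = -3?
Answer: 305*I*√239 ≈ 4715.2*I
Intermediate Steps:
s(K) = √(3 + (-8 + K)*(25 + K)) (s(K) = √(3 + (K + (-3 - 2)²)*(K - 8)) = √(3 + (K + (-5)²)*(-8 + K)) = √(3 + (K + 25)*(-8 + K)) = √(3 + (25 + K)*(-8 + K)) = √(3 + (-8 + K)*(25 + K)))
s(-14)*(-178 + 483) = √(-197 + (-14)² + 17*(-14))*(-178 + 483) = √(-197 + 196 - 238)*305 = √(-239)*305 = (I*√239)*305 = 305*I*√239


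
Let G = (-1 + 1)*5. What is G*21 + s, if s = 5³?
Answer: 125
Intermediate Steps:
s = 125
G = 0 (G = 0*5 = 0)
G*21 + s = 0*21 + 125 = 0 + 125 = 125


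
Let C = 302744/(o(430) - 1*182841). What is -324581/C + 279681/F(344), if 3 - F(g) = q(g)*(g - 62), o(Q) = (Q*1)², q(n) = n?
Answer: -304761992343/137876440 ≈ -2210.4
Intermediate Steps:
o(Q) = Q²
C = 4264/29 (C = 302744/(430² - 1*182841) = 302744/(184900 - 182841) = 302744/2059 = 302744*(1/2059) = 4264/29 ≈ 147.03)
F(g) = 3 - g*(-62 + g) (F(g) = 3 - g*(g - 62) = 3 - g*(-62 + g))
-324581/C + 279681/F(344) = -324581/4264/29 + 279681/(3 - 1*344² + 62*344) = -324581*29/4264 + 279681/(3 - 1*118336 + 21328) = -9412849/4264 + 279681/(3 - 118336 + 21328) = -9412849/4264 + 279681/(-97005) = -9412849/4264 + 279681*(-1/97005) = -9412849/4264 - 93227/32335 = -304761992343/137876440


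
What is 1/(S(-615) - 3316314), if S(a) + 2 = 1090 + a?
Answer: -1/3315841 ≈ -3.0158e-7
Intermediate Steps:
S(a) = 1088 + a (S(a) = -2 + (1090 + a) = 1088 + a)
1/(S(-615) - 3316314) = 1/((1088 - 615) - 3316314) = 1/(473 - 3316314) = 1/(-3315841) = -1/3315841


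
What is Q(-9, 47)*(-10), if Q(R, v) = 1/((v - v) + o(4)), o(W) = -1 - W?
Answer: 2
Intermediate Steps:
Q(R, v) = -⅕ (Q(R, v) = 1/((v - v) + (-1 - 1*4)) = 1/(0 + (-1 - 4)) = 1/(0 - 5) = 1/(-5) = -⅕)
Q(-9, 47)*(-10) = -⅕*(-10) = 2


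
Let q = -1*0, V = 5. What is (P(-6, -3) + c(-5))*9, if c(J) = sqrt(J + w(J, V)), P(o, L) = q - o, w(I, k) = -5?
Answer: 54 + 9*I*sqrt(10) ≈ 54.0 + 28.461*I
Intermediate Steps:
q = 0
P(o, L) = -o (P(o, L) = 0 - o = -o)
c(J) = sqrt(-5 + J) (c(J) = sqrt(J - 5) = sqrt(-5 + J))
(P(-6, -3) + c(-5))*9 = (-1*(-6) + sqrt(-5 - 5))*9 = (6 + sqrt(-10))*9 = (6 + I*sqrt(10))*9 = 54 + 9*I*sqrt(10)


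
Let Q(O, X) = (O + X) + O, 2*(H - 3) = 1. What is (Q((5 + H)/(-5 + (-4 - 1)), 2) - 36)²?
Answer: 127449/100 ≈ 1274.5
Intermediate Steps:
H = 7/2 (H = 3 + (½)*1 = 3 + ½ = 7/2 ≈ 3.5000)
Q(O, X) = X + 2*O
(Q((5 + H)/(-5 + (-4 - 1)), 2) - 36)² = ((2 + 2*((5 + 7/2)/(-5 + (-4 - 1)))) - 36)² = ((2 + 2*(17/(2*(-5 - 5)))) - 36)² = ((2 + 2*((17/2)/(-10))) - 36)² = ((2 + 2*((17/2)*(-⅒))) - 36)² = ((2 + 2*(-17/20)) - 36)² = ((2 - 17/10) - 36)² = (3/10 - 36)² = (-357/10)² = 127449/100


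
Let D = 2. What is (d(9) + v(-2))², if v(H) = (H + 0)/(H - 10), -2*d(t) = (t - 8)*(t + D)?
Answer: 256/9 ≈ 28.444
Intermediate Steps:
d(t) = -(-8 + t)*(2 + t)/2 (d(t) = -(t - 8)*(t + 2)/2 = -(-8 + t)*(2 + t)/2)
v(H) = H/(-10 + H)
(d(9) + v(-2))² = ((8 + 3*9 - ½*9²) - 2/(-10 - 2))² = ((8 + 27 - ½*81) - 2/(-12))² = ((8 + 27 - 81/2) - 2*(-1/12))² = (-11/2 + ⅙)² = (-16/3)² = 256/9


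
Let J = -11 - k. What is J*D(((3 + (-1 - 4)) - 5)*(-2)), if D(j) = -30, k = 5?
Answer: 480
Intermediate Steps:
J = -16 (J = -11 - 1*5 = -11 - 5 = -16)
J*D(((3 + (-1 - 4)) - 5)*(-2)) = -16*(-30) = 480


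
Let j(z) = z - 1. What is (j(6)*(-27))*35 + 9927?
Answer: 5202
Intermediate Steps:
j(z) = -1 + z
(j(6)*(-27))*35 + 9927 = ((-1 + 6)*(-27))*35 + 9927 = (5*(-27))*35 + 9927 = -135*35 + 9927 = -4725 + 9927 = 5202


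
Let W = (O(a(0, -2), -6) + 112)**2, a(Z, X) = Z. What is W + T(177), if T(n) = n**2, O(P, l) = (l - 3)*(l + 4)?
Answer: 48229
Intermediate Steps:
O(P, l) = (-3 + l)*(4 + l)
W = 16900 (W = ((-12 - 6 + (-6)**2) + 112)**2 = ((-12 - 6 + 36) + 112)**2 = (18 + 112)**2 = 130**2 = 16900)
W + T(177) = 16900 + 177**2 = 16900 + 31329 = 48229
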